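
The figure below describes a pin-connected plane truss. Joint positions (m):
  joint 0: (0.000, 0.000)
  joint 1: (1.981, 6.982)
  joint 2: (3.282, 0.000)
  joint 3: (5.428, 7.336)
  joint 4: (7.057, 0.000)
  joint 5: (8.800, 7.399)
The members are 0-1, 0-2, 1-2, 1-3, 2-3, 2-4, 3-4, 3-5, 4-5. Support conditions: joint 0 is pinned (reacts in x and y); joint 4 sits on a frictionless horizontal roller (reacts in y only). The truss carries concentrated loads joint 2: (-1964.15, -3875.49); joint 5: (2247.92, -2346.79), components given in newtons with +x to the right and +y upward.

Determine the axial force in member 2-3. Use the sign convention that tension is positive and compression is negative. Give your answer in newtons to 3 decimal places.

4894.855

N=6 nodes, M=9 members, R=3 reactions → 2N=12, M+R=12
member 0 (0-1): L=7.2576, (cx,cy)=(0.2730,0.9620)
member 1 (0-2): L=3.2820, (cx,cy)=(1.0000,0.0000)
member 2 (1-2): L=7.1022, (cx,cy)=(0.1832,-0.9831)
member 3 (1-3): L=3.4651, (cx,cy)=(0.9948,0.1022)
member 4 (2-3): L=7.6434, (cx,cy)=(0.2808,0.9598)
member 5 (2-4): L=3.7750, (cx,cy)=(1.0000,0.0000)
member 6 (3-4): L=7.5147, (cx,cy)=(0.2168,-0.9762)
member 7 (3-5): L=3.3726, (cx,cy)=(0.9998,0.0187)
member 8 (4-5): L=7.6015, (cx,cy)=(0.2293,0.9734)
solve A·x = −loads:
  F[0-1] = +897.4548 N (tension)
  F[0-2] = +38.8048 N (tension)
  F[1-2] = -836.6356 N (compression)
  F[1-3] = +400.3173 N (tension)
  F[2-3] = +4894.8546 N (tension)
  F[2-4] = +475.4005 N (tension)
  F[3-4] = -4800.4544 N (compression)
  F[3-5] = +2813.6312 N (tension)
  F[4-5] = -2465.0249 N (compression)
  Rx@0 = -283.7700 N
  Ry@0 = -863.3754 N
  Ry@4 = +7085.6554 N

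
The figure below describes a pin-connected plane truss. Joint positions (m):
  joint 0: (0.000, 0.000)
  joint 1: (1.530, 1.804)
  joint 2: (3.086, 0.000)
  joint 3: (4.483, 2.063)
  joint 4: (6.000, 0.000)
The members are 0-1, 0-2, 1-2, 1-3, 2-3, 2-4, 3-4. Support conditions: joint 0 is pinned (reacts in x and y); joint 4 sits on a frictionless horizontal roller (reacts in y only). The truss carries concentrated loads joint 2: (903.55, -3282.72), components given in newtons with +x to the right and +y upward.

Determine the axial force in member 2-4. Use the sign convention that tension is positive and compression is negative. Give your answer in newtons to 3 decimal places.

1241.552

N=5 nodes, M=7 members, R=3 reactions → 2N=10, M+R=10
member 0 (0-1): L=2.3654, (cx,cy)=(0.6468,0.7626)
member 1 (0-2): L=3.0860, (cx,cy)=(1.0000,0.0000)
member 2 (1-2): L=2.3823, (cx,cy)=(0.6531,-0.7572)
member 3 (1-3): L=2.9643, (cx,cy)=(0.9962,0.0874)
member 4 (2-3): L=2.4915, (cx,cy)=(0.5607,0.8280)
member 5 (2-4): L=2.9140, (cx,cy)=(1.0000,0.0000)
member 6 (3-4): L=2.5607, (cx,cy)=(0.5924,-0.8056)
solve A·x = −loads:
  F[0-1] = -2090.4891 N (compression)
  F[0-2] = +2255.7067 N (tension)
  F[1-2] = +1811.7512 N (tension)
  F[1-3] = -2545.2154 N (compression)
  F[2-3] = +2307.6794 N (tension)
  F[2-4] = +1241.5519 N (tension)
  F[3-4] = -2095.7546 N (compression)
  Rx@0 = -903.5500 N
  Ry@0 = +1594.3077 N
  Ry@4 = +1688.4123 N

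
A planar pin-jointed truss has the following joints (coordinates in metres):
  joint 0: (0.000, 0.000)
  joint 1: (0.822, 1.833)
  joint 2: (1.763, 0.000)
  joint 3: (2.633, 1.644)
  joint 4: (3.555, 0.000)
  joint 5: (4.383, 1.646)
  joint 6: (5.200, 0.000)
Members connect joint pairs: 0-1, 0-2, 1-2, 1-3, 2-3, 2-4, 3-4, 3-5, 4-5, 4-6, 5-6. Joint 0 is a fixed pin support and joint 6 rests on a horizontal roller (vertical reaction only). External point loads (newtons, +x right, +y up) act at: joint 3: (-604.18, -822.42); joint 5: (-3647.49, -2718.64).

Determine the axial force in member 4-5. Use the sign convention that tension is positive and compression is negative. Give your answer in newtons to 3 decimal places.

N=7 nodes, M=11 members, R=3 reactions → 2N=14, M+R=14
member 0 (0-1): L=2.0089, (cx,cy)=(0.4092,0.9125)
member 1 (0-2): L=1.7630, (cx,cy)=(1.0000,0.0000)
member 2 (1-2): L=2.0604, (cx,cy)=(0.4567,-0.8896)
member 3 (1-3): L=1.8208, (cx,cy)=(0.9946,-0.1038)
member 4 (2-3): L=1.8600, (cx,cy)=(0.4677,0.8839)
member 5 (2-4): L=1.7920, (cx,cy)=(1.0000,0.0000)
member 6 (3-4): L=1.8849, (cx,cy)=(0.4892,-0.8722)
member 7 (3-5): L=1.7500, (cx,cy)=(1.0000,0.0011)
member 8 (4-5): L=1.8425, (cx,cy)=(0.4494,0.8933)
member 9 (4-6): L=1.6450, (cx,cy)=(1.0000,0.0000)
member 10 (5-6): L=1.8376, (cx,cy)=(0.4446,-0.8957)
solve A·x = −loads:
  F[0-1] = -2387.7601 N (compression)
  F[0-2] = -3274.6355 N (compression)
  F[1-2] = +2708.7826 N (tension)
  F[1-3] = -2226.1629 N (compression)
  F[2-3] = -2726.4167 N (compression)
  F[2-4] = -762.2793 N (compression)
  F[3-4] = +1550.2572 N (tension)
  F[3-5] = -3643.5254 N (compression)
  F[4-5] = -1513.5704 N (compression)
  F[4-6] = +676.2061 N (tension)
  F[5-6] = -1520.9329 N (compression)
  Rx@0 = +4251.6700 N
  Ry@0 = +2178.7157 N
  Ry@6 = +1362.3443 N

-1513.570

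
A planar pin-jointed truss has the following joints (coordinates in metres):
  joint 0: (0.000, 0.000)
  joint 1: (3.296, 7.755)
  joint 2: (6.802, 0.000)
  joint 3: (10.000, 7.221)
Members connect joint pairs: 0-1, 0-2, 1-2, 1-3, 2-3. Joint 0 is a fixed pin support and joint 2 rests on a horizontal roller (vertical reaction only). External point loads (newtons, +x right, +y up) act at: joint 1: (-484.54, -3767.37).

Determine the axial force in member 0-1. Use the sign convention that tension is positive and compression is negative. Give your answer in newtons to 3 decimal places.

N=4 nodes, M=5 members, R=3 reactions → 2N=8, M+R=8
member 0 (0-1): L=8.4264, (cx,cy)=(0.3912,0.9203)
member 1 (0-2): L=6.8020, (cx,cy)=(1.0000,0.0000)
member 2 (1-2): L=8.5107, (cx,cy)=(0.4120,-0.9112)
member 3 (1-3): L=6.7252, (cx,cy)=(0.9968,-0.0794)
member 4 (2-3): L=7.8975, (cx,cy)=(0.4049,0.9143)
solve A·x = −loads:
  F[0-1] = -2710.2011 N (compression)
  F[0-2] = +575.5639 N (tension)
  F[1-2] = -1397.1628 N (compression)
  F[1-3] = -0.0000 N (tension)
  F[2-3] = +0.0000 N (tension)
  Rx@0 = +484.5400 N
  Ry@0 = +2494.2674 N
  Ry@2 = +1273.1026 N

-2710.201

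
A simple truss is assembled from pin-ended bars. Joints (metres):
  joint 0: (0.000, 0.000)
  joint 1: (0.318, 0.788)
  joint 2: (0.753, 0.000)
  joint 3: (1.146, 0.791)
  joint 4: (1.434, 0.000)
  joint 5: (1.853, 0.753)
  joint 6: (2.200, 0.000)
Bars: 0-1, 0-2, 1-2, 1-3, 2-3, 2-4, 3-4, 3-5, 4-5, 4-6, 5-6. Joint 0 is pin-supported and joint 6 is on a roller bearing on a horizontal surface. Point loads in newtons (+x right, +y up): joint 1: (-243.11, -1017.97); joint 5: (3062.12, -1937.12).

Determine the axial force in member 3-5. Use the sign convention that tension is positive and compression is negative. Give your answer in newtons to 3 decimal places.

1315.591

N=7 nodes, M=11 members, R=3 reactions → 2N=14, M+R=14
member 0 (0-1): L=0.8497, (cx,cy)=(0.3742,0.9273)
member 1 (0-2): L=0.7530, (cx,cy)=(1.0000,0.0000)
member 2 (1-2): L=0.9001, (cx,cy)=(0.4833,-0.8755)
member 3 (1-3): L=0.8280, (cx,cy)=(1.0000,0.0036)
member 4 (2-3): L=0.8832, (cx,cy)=(0.4449,0.8956)
member 5 (2-4): L=0.6810, (cx,cy)=(1.0000,0.0000)
member 6 (3-4): L=0.8418, (cx,cy)=(0.3421,-0.9397)
member 7 (3-5): L=0.7080, (cx,cy)=(0.9986,-0.0537)
member 8 (4-5): L=0.8617, (cx,cy)=(0.4862,0.8738)
member 9 (4-6): L=0.7660, (cx,cy)=(1.0000,0.0000)
member 10 (5-6): L=0.8291, (cx,cy)=(0.4185,-0.9082)
solve A·x = −loads:
  F[0-1] = -232.2363 N (compression)
  F[0-2] = +2905.9197 N (tension)
  F[1-2] = -914.3057 N (compression)
  F[1-3] = +598.0726 N (tension)
  F[2-3] = +893.7928 N (tension)
  F[2-4] = +2066.3602 N (tension)
  F[3-4] = -929.2964 N (compression)
  F[3-5] = +1315.5911 N (tension)
  F[4-5] = +999.3008 N (tension)
  F[4-6] = +1262.5311 N (tension)
  F[5-6] = -3016.6370 N (compression)
  Rx@0 = -2819.0100 N
  Ry@0 = +215.3611 N
  Ry@6 = +2739.7289 N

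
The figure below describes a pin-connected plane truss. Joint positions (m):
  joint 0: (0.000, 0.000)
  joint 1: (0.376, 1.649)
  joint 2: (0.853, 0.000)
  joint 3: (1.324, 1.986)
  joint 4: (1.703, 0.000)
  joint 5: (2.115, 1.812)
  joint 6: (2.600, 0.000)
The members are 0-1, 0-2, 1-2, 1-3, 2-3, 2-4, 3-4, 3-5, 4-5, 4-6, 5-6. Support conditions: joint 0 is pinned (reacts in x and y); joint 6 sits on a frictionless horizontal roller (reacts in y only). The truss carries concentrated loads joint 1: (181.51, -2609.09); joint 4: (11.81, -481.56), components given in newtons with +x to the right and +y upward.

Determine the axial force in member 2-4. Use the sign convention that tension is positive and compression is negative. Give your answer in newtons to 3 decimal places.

N=7 nodes, M=11 members, R=3 reactions → 2N=14, M+R=14
member 0 (0-1): L=1.6913, (cx,cy)=(0.2223,0.9750)
member 1 (0-2): L=0.8530, (cx,cy)=(1.0000,0.0000)
member 2 (1-2): L=1.7166, (cx,cy)=(0.2779,-0.9606)
member 3 (1-3): L=1.0061, (cx,cy)=(0.9422,0.3350)
member 4 (2-3): L=2.0411, (cx,cy)=(0.2308,0.9730)
member 5 (2-4): L=0.8500, (cx,cy)=(1.0000,0.0000)
member 6 (3-4): L=2.0218, (cx,cy)=(0.1875,-0.9823)
member 7 (3-5): L=0.8099, (cx,cy)=(0.9766,-0.2148)
member 8 (4-5): L=1.8582, (cx,cy)=(0.2217,0.9751)
member 9 (4-6): L=0.8970, (cx,cy)=(1.0000,0.0000)
member 10 (5-6): L=1.8758, (cx,cy)=(0.2586,-0.9660)
solve A·x = −loads:
  F[0-1] = -2341.3857 N (compression)
  F[0-2] = +713.8359 N (tension)
  F[1-2] = -543.5687 N (compression)
  F[1-3] = -584.7605 N (compression)
  F[2-3] = +536.6452 N (tension)
  F[2-4] = +438.9563 N (tension)
  F[3-4] = -246.8912 N (compression)
  F[3-5] = -389.9717 N (compression)
  F[4-5] = +742.5557 N (tension)
  F[4-6] = +216.2307 N (tension)
  F[5-6] = -836.2932 N (compression)
  Rx@0 = -193.3200 N
  Ry@0 = +2282.7944 N
  Ry@6 = +807.8556 N

438.956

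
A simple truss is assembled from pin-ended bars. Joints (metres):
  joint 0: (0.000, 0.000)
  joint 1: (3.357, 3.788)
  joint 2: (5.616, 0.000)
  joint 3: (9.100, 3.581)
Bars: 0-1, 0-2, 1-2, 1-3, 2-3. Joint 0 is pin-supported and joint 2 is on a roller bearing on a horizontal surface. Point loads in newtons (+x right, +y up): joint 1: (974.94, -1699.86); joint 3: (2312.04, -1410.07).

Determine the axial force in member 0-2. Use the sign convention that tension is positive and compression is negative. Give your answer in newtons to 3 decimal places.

1228.415

N=4 nodes, M=5 members, R=3 reactions → 2N=8, M+R=8
member 0 (0-1): L=5.0615, (cx,cy)=(0.6632,0.7484)
member 1 (0-2): L=5.6160, (cx,cy)=(1.0000,0.0000)
member 2 (1-2): L=4.4104, (cx,cy)=(0.5122,-0.8589)
member 3 (1-3): L=5.7467, (cx,cy)=(0.9994,-0.0360)
member 4 (2-3): L=4.9962, (cx,cy)=(0.6973,0.7167)
solve A·x = −loads:
  F[0-1] = +3103.7678 N (tension)
  F[0-2] = +1228.4148 N (tension)
  F[1-2] = -4833.0992 N (compression)
  F[1-3] = +3561.4169 N (tension)
  F[2-3] = -1788.3368 N (compression)
  Rx@0 = -3286.9800 N
  Ry@0 = -2322.8611 N
  Ry@2 = +5432.7911 N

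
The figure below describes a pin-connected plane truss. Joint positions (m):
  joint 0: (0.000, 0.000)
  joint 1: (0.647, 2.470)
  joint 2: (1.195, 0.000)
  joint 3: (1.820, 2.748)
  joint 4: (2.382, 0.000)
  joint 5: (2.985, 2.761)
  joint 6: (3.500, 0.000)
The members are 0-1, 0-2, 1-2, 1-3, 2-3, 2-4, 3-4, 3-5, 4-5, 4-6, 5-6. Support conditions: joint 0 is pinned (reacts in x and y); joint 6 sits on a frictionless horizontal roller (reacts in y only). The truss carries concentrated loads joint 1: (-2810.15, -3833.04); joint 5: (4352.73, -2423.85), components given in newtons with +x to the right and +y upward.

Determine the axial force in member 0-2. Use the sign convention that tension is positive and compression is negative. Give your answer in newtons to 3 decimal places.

2074.484

N=7 nodes, M=11 members, R=3 reactions → 2N=14, M+R=14
member 0 (0-1): L=2.5533, (cx,cy)=(0.2534,0.9674)
member 1 (0-2): L=1.1950, (cx,cy)=(1.0000,0.0000)
member 2 (1-2): L=2.5301, (cx,cy)=(0.2166,-0.9763)
member 3 (1-3): L=1.2055, (cx,cy)=(0.9730,0.2306)
member 4 (2-3): L=2.8182, (cx,cy)=(0.2218,0.9751)
member 5 (2-4): L=1.1870, (cx,cy)=(1.0000,0.0000)
member 6 (3-4): L=2.8049, (cx,cy)=(0.2004,-0.9797)
member 7 (3-5): L=1.1651, (cx,cy)=(0.9999,0.0112)
member 8 (4-5): L=2.8261, (cx,cy)=(0.2134,0.9770)
member 9 (4-6): L=1.1180, (cx,cy)=(1.0000,0.0000)
member 10 (5-6): L=2.8086, (cx,cy)=(0.1834,-0.9830)
solve A·x = −loads:
  F[0-1] = -2099.1170 N (compression)
  F[0-2] = +2074.4843 N (tension)
  F[1-2] = -1228.5873 N (compression)
  F[1-3] = +2614.8326 N (tension)
  F[2-3] = +1230.0532 N (tension)
  F[2-4] = +1535.5832 N (tension)
  F[3-4] = -1803.5368 N (compression)
  F[3-5] = +3178.7106 N (tension)
  F[4-5] = +1808.6130 N (tension)
  F[4-6] = +788.3141 N (tension)
  F[5-6] = -4299.1739 N (compression)
  Rx@0 = -1542.5800 N
  Ry@0 = +2030.6082 N
  Ry@6 = +4226.2818 N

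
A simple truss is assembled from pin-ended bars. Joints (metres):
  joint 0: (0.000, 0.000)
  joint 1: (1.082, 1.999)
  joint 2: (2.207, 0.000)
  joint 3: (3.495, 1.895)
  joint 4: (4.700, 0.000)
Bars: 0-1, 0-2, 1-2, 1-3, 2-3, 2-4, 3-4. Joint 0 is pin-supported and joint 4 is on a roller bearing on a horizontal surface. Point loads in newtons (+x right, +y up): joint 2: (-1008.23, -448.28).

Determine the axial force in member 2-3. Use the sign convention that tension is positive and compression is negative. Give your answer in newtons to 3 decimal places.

N=5 nodes, M=7 members, R=3 reactions → 2N=10, M+R=10
member 0 (0-1): L=2.2730, (cx,cy)=(0.4760,0.8794)
member 1 (0-2): L=2.2070, (cx,cy)=(1.0000,0.0000)
member 2 (1-2): L=2.2938, (cx,cy)=(0.4904,-0.8715)
member 3 (1-3): L=2.4152, (cx,cy)=(0.9991,-0.0431)
member 4 (2-3): L=2.2913, (cx,cy)=(0.5621,0.8270)
member 5 (2-4): L=2.4930, (cx,cy)=(1.0000,0.0000)
member 6 (3-4): L=2.2457, (cx,cy)=(0.5366,-0.8438)
solve A·x = −loads:
  F[0-1] = -270.3763 N (compression)
  F[0-2] = -879.5271 N (compression)
  F[1-2] = +286.1542 N (tension)
  F[1-3] = -269.2963 N (compression)
  F[2-3] = +240.4998 N (tension)
  F[2-4] = +133.8541 N (tension)
  F[3-4] = -249.4545 N (compression)
  Rx@0 = +1008.2300 N
  Ry@0 = +237.7792 N
  Ry@4 = +210.5008 N

240.500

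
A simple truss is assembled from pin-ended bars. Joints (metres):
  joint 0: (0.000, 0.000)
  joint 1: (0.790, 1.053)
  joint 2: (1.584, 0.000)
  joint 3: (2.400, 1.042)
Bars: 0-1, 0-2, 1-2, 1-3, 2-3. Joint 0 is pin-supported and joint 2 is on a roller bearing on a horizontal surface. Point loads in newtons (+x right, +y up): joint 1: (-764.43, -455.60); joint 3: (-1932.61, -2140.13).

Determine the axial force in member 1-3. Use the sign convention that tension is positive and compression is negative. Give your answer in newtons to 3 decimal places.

-255.294

N=4 nodes, M=5 members, R=3 reactions → 2N=8, M+R=8
member 0 (0-1): L=1.3164, (cx,cy)=(0.6001,0.7999)
member 1 (0-2): L=1.5840, (cx,cy)=(1.0000,0.0000)
member 2 (1-2): L=1.3188, (cx,cy)=(0.6021,-0.7985)
member 3 (1-3): L=1.6100, (cx,cy)=(1.0000,-0.0068)
member 4 (2-3): L=1.3235, (cx,cy)=(0.6166,0.7873)
solve A·x = −loads:
  F[0-1] = -1131.8562 N (compression)
  F[0-2] = -2017.7887 N (compression)
  F[1-2] = +565.5028 N (tension)
  F[1-3] = -255.2941 N (compression)
  F[2-3] = -2720.4841 N (compression)
  Rx@0 = +2697.0400 N
  Ry@0 = +905.3818 N
  Ry@2 = +1690.3482 N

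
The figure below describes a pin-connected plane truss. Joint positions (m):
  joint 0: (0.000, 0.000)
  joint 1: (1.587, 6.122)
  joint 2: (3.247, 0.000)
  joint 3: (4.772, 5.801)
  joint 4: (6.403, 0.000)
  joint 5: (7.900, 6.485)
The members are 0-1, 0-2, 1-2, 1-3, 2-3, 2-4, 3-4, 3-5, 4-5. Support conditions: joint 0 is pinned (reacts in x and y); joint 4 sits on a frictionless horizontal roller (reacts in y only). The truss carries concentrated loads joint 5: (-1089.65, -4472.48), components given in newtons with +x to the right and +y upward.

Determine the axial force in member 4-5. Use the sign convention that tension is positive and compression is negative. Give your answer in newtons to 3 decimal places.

-4576.572

N=6 nodes, M=9 members, R=3 reactions → 2N=12, M+R=12
member 0 (0-1): L=6.3244, (cx,cy)=(0.2509,0.9680)
member 1 (0-2): L=3.2470, (cx,cy)=(1.0000,0.0000)
member 2 (1-2): L=6.3431, (cx,cy)=(0.2617,-0.9651)
member 3 (1-3): L=3.2011, (cx,cy)=(0.9950,-0.1003)
member 4 (2-3): L=5.9981, (cx,cy)=(0.2542,0.9671)
member 5 (2-4): L=3.1560, (cx,cy)=(1.0000,0.0000)
member 6 (3-4): L=6.0259, (cx,cy)=(0.2707,-0.9627)
member 7 (3-5): L=3.2019, (cx,cy)=(0.9769,0.2136)
member 8 (4-5): L=6.6555, (cx,cy)=(0.2249,0.9744)
solve A·x = −loads:
  F[0-1] = -59.8693 N (compression)
  F[0-2] = -1074.6267 N (compression)
  F[1-2] = +63.3464 N (tension)
  F[1-3] = -31.7613 N (compression)
  F[2-3] = -63.2160 N (compression)
  F[2-4] = -1041.9763 N (compression)
  F[3-4] = +46.5122 N (tension)
  F[3-5] = -61.6868 N (compression)
  F[4-5] = -4576.5724 N (compression)
  Rx@0 = +1089.6500 N
  Ry@0 = +57.9537 N
  Ry@4 = +4414.5263 N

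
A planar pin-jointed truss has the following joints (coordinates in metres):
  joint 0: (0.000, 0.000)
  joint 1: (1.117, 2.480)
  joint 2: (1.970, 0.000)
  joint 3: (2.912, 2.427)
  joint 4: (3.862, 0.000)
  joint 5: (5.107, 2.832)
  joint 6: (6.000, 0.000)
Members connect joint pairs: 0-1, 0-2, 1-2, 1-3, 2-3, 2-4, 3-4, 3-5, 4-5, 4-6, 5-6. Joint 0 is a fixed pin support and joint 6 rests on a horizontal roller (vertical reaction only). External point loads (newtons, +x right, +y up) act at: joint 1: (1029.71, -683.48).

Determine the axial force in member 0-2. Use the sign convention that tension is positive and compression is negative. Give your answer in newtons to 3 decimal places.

N=7 nodes, M=11 members, R=3 reactions → 2N=14, M+R=14
member 0 (0-1): L=2.7199, (cx,cy)=(0.4107,0.9118)
member 1 (0-2): L=1.9700, (cx,cy)=(1.0000,0.0000)
member 2 (1-2): L=2.6226, (cx,cy)=(0.3253,-0.9456)
member 3 (1-3): L=1.7958, (cx,cy)=(0.9996,-0.0295)
member 4 (2-3): L=2.6034, (cx,cy)=(0.3618,0.9322)
member 5 (2-4): L=1.8920, (cx,cy)=(1.0000,0.0000)
member 6 (3-4): L=2.6063, (cx,cy)=(0.3645,-0.9312)
member 7 (3-5): L=2.2321, (cx,cy)=(0.9834,0.1814)
member 8 (4-5): L=3.0936, (cx,cy)=(0.4024,0.9154)
member 9 (4-6): L=2.1380, (cx,cy)=(1.0000,0.0000)
member 10 (5-6): L=2.9695, (cx,cy)=(0.3007,-0.9537)
solve A·x = −loads:
  F[0-1] = -143.2635 N (compression)
  F[0-2] = +1088.5441 N (tension)
  F[1-2] = -556.3036 N (compression)
  F[1-3] = -908.0017 N (compression)
  F[2-3] = +564.2913 N (tension)
  F[2-4] = +703.4261 N (tension)
  F[3-4] = -683.6988 N (compression)
  F[3-5] = -461.8845 N (compression)
  F[4-5] = +695.4687 N (tension)
  F[4-6] = +174.3288 N (tension)
  F[5-6] = -579.6885 N (compression)
  Rx@0 = -1029.7100 N
  Ry@0 = +130.6253 N
  Ry@6 = +552.8547 N

1088.544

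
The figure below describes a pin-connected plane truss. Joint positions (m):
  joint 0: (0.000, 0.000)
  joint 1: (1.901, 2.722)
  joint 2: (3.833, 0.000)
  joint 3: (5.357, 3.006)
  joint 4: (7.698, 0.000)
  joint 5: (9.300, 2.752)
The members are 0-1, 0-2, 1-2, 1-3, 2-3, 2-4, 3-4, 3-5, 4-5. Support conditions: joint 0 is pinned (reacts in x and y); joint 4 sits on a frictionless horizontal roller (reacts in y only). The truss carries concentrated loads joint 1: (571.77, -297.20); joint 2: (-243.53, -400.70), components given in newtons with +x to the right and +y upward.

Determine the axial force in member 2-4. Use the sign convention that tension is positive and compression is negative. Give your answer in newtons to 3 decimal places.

369.986

N=6 nodes, M=9 members, R=3 reactions → 2N=12, M+R=12
member 0 (0-1): L=3.3201, (cx,cy)=(0.5726,0.8199)
member 1 (0-2): L=3.8330, (cx,cy)=(1.0000,0.0000)
member 2 (1-2): L=3.3379, (cx,cy)=(0.5788,-0.8155)
member 3 (1-3): L=3.4676, (cx,cy)=(0.9966,0.0819)
member 4 (2-3): L=3.3703, (cx,cy)=(0.4522,0.8919)
member 5 (2-4): L=3.8650, (cx,cy)=(1.0000,0.0000)
member 6 (3-4): L=3.8100, (cx,cy)=(0.6144,-0.7890)
member 7 (3-5): L=3.9512, (cx,cy)=(0.9979,-0.0643)
member 8 (4-5): L=3.1843, (cx,cy)=(0.5031,0.8642)
solve A·x = −loads:
  F[0-1] = -271.7718 N (compression)
  F[0-2] = +483.8491 N (tension)
  F[1-2] = -155.4514 N (compression)
  F[1-3] = -639.5526 N (compression)
  F[2-3] = +591.3821 N (tension)
  F[2-4] = +369.9861 N (tension)
  F[3-4] = -602.1604 N (compression)
  F[3-5] = +0.0000 N (tension)
  F[4-5] = -0.0000 N (compression)
  Rx@0 = -328.2400 N
  Ry@0 = +222.8132 N
  Ry@4 = +475.0868 N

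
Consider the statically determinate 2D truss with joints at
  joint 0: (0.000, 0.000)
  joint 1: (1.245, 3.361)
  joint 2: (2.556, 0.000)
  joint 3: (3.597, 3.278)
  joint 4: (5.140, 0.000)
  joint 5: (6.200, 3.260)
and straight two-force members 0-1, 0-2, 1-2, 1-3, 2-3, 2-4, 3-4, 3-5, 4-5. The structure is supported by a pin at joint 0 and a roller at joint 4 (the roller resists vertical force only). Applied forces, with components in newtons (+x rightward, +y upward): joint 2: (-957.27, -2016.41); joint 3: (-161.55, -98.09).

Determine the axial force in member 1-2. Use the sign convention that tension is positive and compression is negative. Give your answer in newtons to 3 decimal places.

N=6 nodes, M=9 members, R=3 reactions → 2N=12, M+R=12
member 0 (0-1): L=3.5842, (cx,cy)=(0.3474,0.9377)
member 1 (0-2): L=2.5560, (cx,cy)=(1.0000,0.0000)
member 2 (1-2): L=3.6076, (cx,cy)=(0.3634,-0.9316)
member 3 (1-3): L=2.3535, (cx,cy)=(0.9994,-0.0353)
member 4 (2-3): L=3.4393, (cx,cy)=(0.3027,0.9531)
member 5 (2-4): L=2.5840, (cx,cy)=(1.0000,0.0000)
member 6 (3-4): L=3.6230, (cx,cy)=(0.4259,-0.9048)
member 7 (3-5): L=2.6031, (cx,cy)=(1.0000,-0.0069)
member 8 (4-5): L=3.4280, (cx,cy)=(0.3092,0.9510)
solve A·x = −loads:
  F[0-1] = -1222.2797 N (compression)
  F[0-2] = -694.2492 N (compression)
  F[1-2] = +1263.7566 N (tension)
  F[1-3] = -884.3648 N (compression)
  F[2-3] = +880.3440 N (tension)
  F[2-4] = +455.8060 N (tension)
  F[3-4] = -1070.2434 N (compression)
  F[3-5] = -0.0000 N (tension)
  F[4-5] = +0.0000 N (tension)
  Rx@0 = +1118.8200 N
  Ry@0 = +1146.1707 N
  Ry@4 = +968.3293 N

1263.757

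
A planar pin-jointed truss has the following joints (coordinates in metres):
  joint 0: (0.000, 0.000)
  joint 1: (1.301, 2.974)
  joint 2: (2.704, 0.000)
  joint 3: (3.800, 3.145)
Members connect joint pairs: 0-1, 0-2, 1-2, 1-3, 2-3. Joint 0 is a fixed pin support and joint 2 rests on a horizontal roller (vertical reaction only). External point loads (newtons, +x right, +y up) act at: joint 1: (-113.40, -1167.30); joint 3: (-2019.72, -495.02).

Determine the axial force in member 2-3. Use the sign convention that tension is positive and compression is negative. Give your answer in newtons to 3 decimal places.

N=4 nodes, M=5 members, R=3 reactions → 2N=8, M+R=8
member 0 (0-1): L=3.2461, (cx,cy)=(0.4008,0.9162)
member 1 (0-2): L=2.7040, (cx,cy)=(1.0000,0.0000)
member 2 (1-2): L=3.2883, (cx,cy)=(0.4267,-0.9044)
member 3 (1-3): L=2.5048, (cx,cy)=(0.9977,0.0683)
member 4 (2-3): L=3.3305, (cx,cy)=(0.3291,0.9443)
solve A·x = −loads:
  F[0-1] = -3142.2775 N (compression)
  F[0-2] = -873.7376 N (compression)
  F[1-2] = +1749.2891 N (tension)
  F[1-3] = -1896.7608 N (compression)
  F[2-3] = -387.0927 N (compression)
  Rx@0 = +2133.1200 N
  Ry@0 = +2878.8650 N
  Ry@2 = -1216.5450 N

-387.093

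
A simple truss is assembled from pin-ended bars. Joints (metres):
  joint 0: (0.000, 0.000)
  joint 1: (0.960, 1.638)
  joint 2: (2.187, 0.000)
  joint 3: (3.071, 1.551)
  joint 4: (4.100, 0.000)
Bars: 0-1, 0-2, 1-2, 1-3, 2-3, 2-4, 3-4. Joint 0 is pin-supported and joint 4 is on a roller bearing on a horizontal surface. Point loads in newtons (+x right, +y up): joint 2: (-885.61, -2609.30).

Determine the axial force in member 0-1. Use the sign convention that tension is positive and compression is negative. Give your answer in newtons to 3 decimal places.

-1411.148

N=5 nodes, M=7 members, R=3 reactions → 2N=10, M+R=10
member 0 (0-1): L=1.8986, (cx,cy)=(0.5056,0.8627)
member 1 (0-2): L=2.1870, (cx,cy)=(1.0000,0.0000)
member 2 (1-2): L=2.0466, (cx,cy)=(0.5995,-0.8004)
member 3 (1-3): L=2.1128, (cx,cy)=(0.9992,-0.0412)
member 4 (2-3): L=1.7852, (cx,cy)=(0.4952,0.8688)
member 5 (2-4): L=1.9130, (cx,cy)=(1.0000,0.0000)
member 6 (3-4): L=1.8613, (cx,cy)=(0.5528,-0.8333)
solve A·x = −loads:
  F[0-1] = -1411.1475 N (compression)
  F[0-2] = -172.0796 N (compression)
  F[1-2] = +1607.5270 N (tension)
  F[1-3] = -1678.7162 N (compression)
  F[2-3] = +1522.4701 N (tension)
  F[2-4] = +923.4056 N (tension)
  F[3-4] = -1670.2973 N (compression)
  Rx@0 = +885.6100 N
  Ry@0 = +1217.4612 N
  Ry@4 = +1391.8388 N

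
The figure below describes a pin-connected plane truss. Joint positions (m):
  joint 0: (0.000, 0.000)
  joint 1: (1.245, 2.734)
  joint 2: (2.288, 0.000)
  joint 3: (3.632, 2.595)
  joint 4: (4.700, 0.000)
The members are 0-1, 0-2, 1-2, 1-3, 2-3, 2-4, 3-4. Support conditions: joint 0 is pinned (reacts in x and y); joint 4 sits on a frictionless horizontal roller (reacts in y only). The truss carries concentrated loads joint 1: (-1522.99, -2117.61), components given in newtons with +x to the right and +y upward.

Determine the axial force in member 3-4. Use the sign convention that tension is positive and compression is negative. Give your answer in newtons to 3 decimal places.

N=5 nodes, M=7 members, R=3 reactions → 2N=10, M+R=10
member 0 (0-1): L=3.0041, (cx,cy)=(0.4144,0.9101)
member 1 (0-2): L=2.2880, (cx,cy)=(1.0000,0.0000)
member 2 (1-2): L=2.9262, (cx,cy)=(0.3564,-0.9343)
member 3 (1-3): L=2.3910, (cx,cy)=(0.9983,-0.0581)
member 4 (2-3): L=2.9224, (cx,cy)=(0.4599,0.8880)
member 5 (2-4): L=2.4120, (cx,cy)=(1.0000,0.0000)
member 6 (3-4): L=2.8062, (cx,cy)=(0.3806,-0.9247)
solve A·x = −loads:
  F[0-1] = -2683.9308 N (compression)
  F[0-2] = -410.6890 N (compression)
  F[1-2] = +329.5554 N (tension)
  F[1-3] = +293.7204 N (tension)
  F[2-3] = -346.7566 N (compression)
  F[2-4] = -133.7511 N (compression)
  F[3-4] = +351.4324 N (tension)
  Rx@0 = +1522.9900 N
  Ry@0 = +2442.5952 N
  Ry@4 = -324.9852 N

351.432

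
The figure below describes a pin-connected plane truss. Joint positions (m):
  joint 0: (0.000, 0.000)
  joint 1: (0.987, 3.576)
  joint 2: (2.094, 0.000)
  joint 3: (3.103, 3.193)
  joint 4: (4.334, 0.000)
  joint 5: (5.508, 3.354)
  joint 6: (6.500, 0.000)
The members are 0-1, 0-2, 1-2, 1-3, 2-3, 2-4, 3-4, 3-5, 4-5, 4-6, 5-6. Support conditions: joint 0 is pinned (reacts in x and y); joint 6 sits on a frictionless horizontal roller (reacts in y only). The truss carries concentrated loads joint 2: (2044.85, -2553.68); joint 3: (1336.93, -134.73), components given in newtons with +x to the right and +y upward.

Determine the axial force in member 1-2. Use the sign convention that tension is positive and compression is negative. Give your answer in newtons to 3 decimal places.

1332.807

N=7 nodes, M=11 members, R=3 reactions → 2N=14, M+R=14
member 0 (0-1): L=3.7097, (cx,cy)=(0.2661,0.9640)
member 1 (0-2): L=2.0940, (cx,cy)=(1.0000,0.0000)
member 2 (1-2): L=3.7434, (cx,cy)=(0.2957,-0.9553)
member 3 (1-3): L=2.1504, (cx,cy)=(0.9840,-0.1781)
member 4 (2-3): L=3.3486, (cx,cy)=(0.3013,0.9535)
member 5 (2-4): L=2.2400, (cx,cy)=(1.0000,0.0000)
member 6 (3-4): L=3.4221, (cx,cy)=(0.3597,-0.9331)
member 7 (3-5): L=2.4104, (cx,cy)=(0.9978,0.0668)
member 8 (4-5): L=3.5535, (cx,cy)=(0.3304,0.9438)
member 9 (4-6): L=2.1660, (cx,cy)=(1.0000,0.0000)
member 10 (5-6): L=3.4976, (cx,cy)=(0.2836,-0.9589)
solve A·x = −loads:
  F[0-1] = -1187.4732 N (compression)
  F[0-2] = +3697.7174 N (tension)
  F[1-2] = +1332.8072 N (tension)
  F[1-3] = -721.6111 N (compression)
  F[2-3] = +1342.8948 N (tension)
  F[2-4] = +1642.3660 N (tension)
  F[3-4] = -1727.7334 N (compression)
  F[3-5] = -1023.1454 N (compression)
  F[4-5] = +1707.9812 N (tension)
  F[4-6] = +456.5853 N (tension)
  F[5-6] = -1609.8429 N (compression)
  Rx@0 = -3381.7800 N
  Ry@0 = +1144.6730 N
  Ry@6 = +1543.7370 N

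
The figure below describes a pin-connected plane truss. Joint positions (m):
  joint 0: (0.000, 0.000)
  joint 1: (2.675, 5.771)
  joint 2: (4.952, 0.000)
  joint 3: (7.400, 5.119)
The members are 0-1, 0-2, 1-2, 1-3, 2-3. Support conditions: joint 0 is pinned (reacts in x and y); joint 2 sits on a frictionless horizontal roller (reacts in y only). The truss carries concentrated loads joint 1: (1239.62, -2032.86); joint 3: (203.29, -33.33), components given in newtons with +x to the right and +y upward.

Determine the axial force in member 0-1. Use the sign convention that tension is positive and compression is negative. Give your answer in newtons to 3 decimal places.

811.798

N=4 nodes, M=5 members, R=3 reactions → 2N=8, M+R=8
member 0 (0-1): L=6.3608, (cx,cy)=(0.4205,0.9073)
member 1 (0-2): L=4.9520, (cx,cy)=(1.0000,0.0000)
member 2 (1-2): L=6.2040, (cx,cy)=(0.3670,-0.9302)
member 3 (1-3): L=4.7698, (cx,cy)=(0.9906,-0.1367)
member 4 (2-3): L=5.6742, (cx,cy)=(0.4314,0.9021)
solve A·x = −loads:
  F[0-1] = +811.7982 N (tension)
  F[0-2] = +1101.5139 N (tension)
  F[1-2] = -3007.6603 N (compression)
  F[1-3] = +207.6066 N (tension)
  F[2-3] = -5.4884 N (compression)
  Rx@0 = -1442.9100 N
  Ry@0 = -736.5222 N
  Ry@2 = +2802.7122 N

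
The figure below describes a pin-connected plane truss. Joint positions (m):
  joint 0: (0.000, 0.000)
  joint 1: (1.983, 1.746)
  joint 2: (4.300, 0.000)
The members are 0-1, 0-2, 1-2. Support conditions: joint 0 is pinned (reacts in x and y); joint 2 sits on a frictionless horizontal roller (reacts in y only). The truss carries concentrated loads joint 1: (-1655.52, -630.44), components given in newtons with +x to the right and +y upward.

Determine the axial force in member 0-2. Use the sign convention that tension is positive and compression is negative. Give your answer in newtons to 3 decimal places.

N=3 nodes, M=3 members, R=3 reactions → 2N=6, M+R=6
member 0 (0-1): L=2.6421, (cx,cy)=(0.7505,0.6608)
member 1 (0-2): L=4.3000, (cx,cy)=(1.0000,0.0000)
member 2 (1-2): L=2.9012, (cx,cy)=(0.7986,-0.6018)
solve A·x = −loads:
  F[0-1] = -1531.2843 N (compression)
  F[0-2] = -506.2402 N (compression)
  F[1-2] = +633.8834 N (tension)
  Rx@0 = +1655.5200 N
  Ry@0 = +1011.9227 N
  Ry@2 = -381.4827 N

-506.240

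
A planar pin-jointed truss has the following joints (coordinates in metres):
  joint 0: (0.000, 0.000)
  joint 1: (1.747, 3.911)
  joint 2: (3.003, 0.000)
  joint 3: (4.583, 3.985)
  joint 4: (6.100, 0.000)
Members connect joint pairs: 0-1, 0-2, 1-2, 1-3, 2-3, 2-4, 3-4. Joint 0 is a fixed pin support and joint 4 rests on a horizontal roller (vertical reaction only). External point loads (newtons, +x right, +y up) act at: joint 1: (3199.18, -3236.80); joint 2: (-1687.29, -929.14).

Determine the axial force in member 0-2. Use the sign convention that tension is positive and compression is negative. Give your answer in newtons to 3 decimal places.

1838.144

N=5 nodes, M=7 members, R=3 reactions → 2N=10, M+R=10
member 0 (0-1): L=4.2834, (cx,cy)=(0.4078,0.9130)
member 1 (0-2): L=3.0030, (cx,cy)=(1.0000,0.0000)
member 2 (1-2): L=4.1077, (cx,cy)=(0.3058,-0.9521)
member 3 (1-3): L=2.8370, (cx,cy)=(0.9997,0.0261)
member 4 (2-3): L=4.2868, (cx,cy)=(0.3686,0.9296)
member 5 (2-4): L=3.0970, (cx,cy)=(1.0000,0.0000)
member 6 (3-4): L=4.2640, (cx,cy)=(0.3558,-0.9346)
solve A·x = −loads:
  F[0-1] = -799.9395 N (compression)
  F[0-2] = +1838.1445 N (tension)
  F[1-2] = -2706.4313 N (compression)
  F[1-3] = -2698.8211 N (compression)
  F[2-3] = +3771.4692 N (tension)
  F[2-4] = +1307.8389 N (tension)
  F[3-4] = -3676.0693 N (compression)
  Rx@0 = -1511.8900 N
  Ry@0 = +730.3843 N
  Ry@4 = +3435.5557 N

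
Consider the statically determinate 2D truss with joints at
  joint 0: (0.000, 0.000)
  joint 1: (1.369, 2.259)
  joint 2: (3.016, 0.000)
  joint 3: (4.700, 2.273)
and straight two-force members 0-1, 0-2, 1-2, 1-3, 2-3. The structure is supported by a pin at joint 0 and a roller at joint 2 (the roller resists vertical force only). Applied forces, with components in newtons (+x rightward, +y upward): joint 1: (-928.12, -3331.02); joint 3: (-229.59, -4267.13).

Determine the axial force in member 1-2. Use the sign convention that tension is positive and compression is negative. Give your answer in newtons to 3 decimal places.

-3730.027

N=4 nodes, M=5 members, R=3 reactions → 2N=8, M+R=8
member 0 (0-1): L=2.6414, (cx,cy)=(0.5183,0.8552)
member 1 (0-2): L=3.0160, (cx,cy)=(1.0000,0.0000)
member 2 (1-2): L=2.7957, (cx,cy)=(0.5891,-0.8080)
member 3 (1-3): L=3.3310, (cx,cy)=(1.0000,0.0042)
member 4 (2-3): L=2.8288, (cx,cy)=(0.5953,0.8035)
solve A·x = −loads:
  F[0-1] = -356.2269 N (compression)
  F[0-2] = -973.0859 N (compression)
  F[1-2] = -3730.0275 N (compression)
  F[1-3] = +2940.9869 N (tension)
  F[2-3] = -5326.0148 N (compression)
  Rx@0 = +1157.7100 N
  Ry@0 = +304.6499 N
  Ry@2 = +7293.5001 N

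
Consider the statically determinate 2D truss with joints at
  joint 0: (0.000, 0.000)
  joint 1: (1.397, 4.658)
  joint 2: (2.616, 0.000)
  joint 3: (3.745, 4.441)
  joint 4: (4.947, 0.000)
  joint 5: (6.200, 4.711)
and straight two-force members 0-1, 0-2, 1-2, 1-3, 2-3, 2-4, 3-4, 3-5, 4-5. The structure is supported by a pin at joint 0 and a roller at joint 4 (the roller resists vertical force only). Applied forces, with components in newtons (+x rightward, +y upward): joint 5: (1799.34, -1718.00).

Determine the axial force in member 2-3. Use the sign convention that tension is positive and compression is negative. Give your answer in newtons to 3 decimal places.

N=6 nodes, M=9 members, R=3 reactions → 2N=12, M+R=12
member 0 (0-1): L=4.8630, (cx,cy)=(0.2873,0.9578)
member 1 (0-2): L=2.6160, (cx,cy)=(1.0000,0.0000)
member 2 (1-2): L=4.8149, (cx,cy)=(0.2532,-0.9674)
member 3 (1-3): L=2.3580, (cx,cy)=(0.9958,-0.0920)
member 4 (2-3): L=4.5823, (cx,cy)=(0.2464,0.9692)
member 5 (2-4): L=2.3310, (cx,cy)=(1.0000,0.0000)
member 6 (3-4): L=4.6008, (cx,cy)=(0.2613,-0.9653)
member 7 (3-5): L=2.4698, (cx,cy)=(0.9940,0.1093)
member 8 (4-5): L=4.8748, (cx,cy)=(0.2570,0.9664)
solve A·x = −loads:
  F[0-1] = +2243.1978 N (tension)
  F[0-2] = +1154.9311 N (tension)
  F[1-2] = -2339.1393 N (compression)
  F[1-3] = +1241.8887 N (tension)
  F[2-3] = +2334.9123 N (tension)
  F[2-4] = -12.5659 N (compression)
  F[3-4] = -1961.1350 N (compression)
  F[3-5] = +2338.2852 N (tension)
  F[4-5] = -2042.2385 N (compression)
  Rx@0 = -1799.3400 N
  Ry@0 = -2148.6446 N
  Ry@4 = +3866.6446 N

2334.912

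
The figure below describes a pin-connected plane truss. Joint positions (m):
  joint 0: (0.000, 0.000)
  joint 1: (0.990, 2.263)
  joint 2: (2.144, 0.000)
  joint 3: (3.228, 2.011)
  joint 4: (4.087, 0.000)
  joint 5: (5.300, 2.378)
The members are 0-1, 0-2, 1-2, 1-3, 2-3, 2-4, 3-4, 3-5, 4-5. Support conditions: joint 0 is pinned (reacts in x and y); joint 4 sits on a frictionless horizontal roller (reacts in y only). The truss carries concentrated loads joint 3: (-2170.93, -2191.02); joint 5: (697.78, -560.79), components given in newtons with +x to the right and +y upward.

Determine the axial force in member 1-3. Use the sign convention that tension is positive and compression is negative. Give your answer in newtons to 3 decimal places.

N=6 nodes, M=9 members, R=3 reactions → 2N=12, M+R=12
member 0 (0-1): L=2.4701, (cx,cy)=(0.4008,0.9162)
member 1 (0-2): L=2.1440, (cx,cy)=(1.0000,0.0000)
member 2 (1-2): L=2.5403, (cx,cy)=(0.4543,-0.8909)
member 3 (1-3): L=2.2521, (cx,cy)=(0.9937,-0.1119)
member 4 (2-3): L=2.2846, (cx,cy)=(0.4745,0.8803)
member 5 (2-4): L=1.9430, (cx,cy)=(1.0000,0.0000)
member 6 (3-4): L=2.1868, (cx,cy)=(0.3928,-0.9196)
member 7 (3-5): L=2.1043, (cx,cy)=(0.9847,0.1744)
member 8 (4-5): L=2.6695, (cx,cy)=(0.4544,0.8908)
solve A·x = −loads:
  F[0-1] = -1043.7708 N (compression)
  F[0-2] = -1054.8092 N (compression)
  F[1-2] = +1194.9141 N (tension)
  F[1-3] = -967.2471 N (compression)
  F[2-3] = -1209.2977 N (compression)
  F[2-4] = +61.8242 N (tension)
  F[3-4] = -1134.3669 N (compression)
  F[3-5] = +1098.3870 N (tension)
  F[4-5] = -844.5853 N (compression)
  Rx@0 = +1473.1500 N
  Ry@0 = +956.2680 N
  Ry@4 = +1795.5420 N

-967.247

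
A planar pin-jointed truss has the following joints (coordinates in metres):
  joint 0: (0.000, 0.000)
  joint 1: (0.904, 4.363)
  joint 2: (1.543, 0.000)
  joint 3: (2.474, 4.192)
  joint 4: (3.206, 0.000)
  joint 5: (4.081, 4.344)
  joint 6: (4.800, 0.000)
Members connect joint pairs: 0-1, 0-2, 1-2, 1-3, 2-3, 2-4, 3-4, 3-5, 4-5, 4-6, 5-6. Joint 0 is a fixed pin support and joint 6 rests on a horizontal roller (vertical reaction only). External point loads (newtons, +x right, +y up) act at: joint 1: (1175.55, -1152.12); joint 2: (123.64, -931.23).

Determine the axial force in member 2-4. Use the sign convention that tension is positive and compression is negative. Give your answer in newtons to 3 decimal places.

879.386

N=7 nodes, M=11 members, R=3 reactions → 2N=14, M+R=14
member 0 (0-1): L=4.4557, (cx,cy)=(0.2029,0.9792)
member 1 (0-2): L=1.5430, (cx,cy)=(1.0000,0.0000)
member 2 (1-2): L=4.4095, (cx,cy)=(0.1449,-0.9894)
member 3 (1-3): L=1.5793, (cx,cy)=(0.9941,-0.1083)
member 4 (2-3): L=4.2941, (cx,cy)=(0.2168,0.9762)
member 5 (2-4): L=1.6630, (cx,cy)=(1.0000,0.0000)
member 6 (3-4): L=4.2554, (cx,cy)=(0.1720,-0.9851)
member 7 (3-5): L=1.6142, (cx,cy)=(0.9956,0.0942)
member 8 (4-5): L=4.4312, (cx,cy)=(0.1975,0.9803)
member 9 (4-6): L=1.5940, (cx,cy)=(1.0000,0.0000)
member 10 (5-6): L=4.4031, (cx,cy)=(0.1633,-0.9866)
solve A·x = −loads:
  F[0-1] = -509.0776 N (compression)
  F[0-2] = +1402.4755 N (tension)
  F[1-2] = -528.2568 N (compression)
  F[1-3] = -1209.3946 N (compression)
  F[2-3] = +1489.3354 N (tension)
  F[2-4] = +879.3857 N (tension)
  F[3-4] = -1665.7650 N (compression)
  F[3-5] = -595.4944 N (compression)
  F[4-5] = +1673.8933 N (tension)
  F[4-6] = +262.3192 N (tension)
  F[5-6] = -1606.4225 N (compression)
  Rx@0 = -1299.1900 N
  Ry@0 = +498.4898 N
  Ry@6 = +1584.8602 N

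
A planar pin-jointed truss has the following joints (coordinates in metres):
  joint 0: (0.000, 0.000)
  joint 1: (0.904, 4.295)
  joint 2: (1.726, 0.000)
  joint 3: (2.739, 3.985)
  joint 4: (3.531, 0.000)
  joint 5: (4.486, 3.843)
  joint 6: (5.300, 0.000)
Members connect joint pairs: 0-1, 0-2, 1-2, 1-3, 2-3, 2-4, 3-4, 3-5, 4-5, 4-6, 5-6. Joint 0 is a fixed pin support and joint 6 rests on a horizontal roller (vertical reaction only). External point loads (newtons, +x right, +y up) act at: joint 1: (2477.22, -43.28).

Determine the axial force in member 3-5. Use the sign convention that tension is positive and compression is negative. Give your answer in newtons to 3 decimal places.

-912.113

N=7 nodes, M=11 members, R=3 reactions → 2N=14, M+R=14
member 0 (0-1): L=4.3891, (cx,cy)=(0.2060,0.9786)
member 1 (0-2): L=1.7260, (cx,cy)=(1.0000,0.0000)
member 2 (1-2): L=4.3730, (cx,cy)=(0.1880,-0.9822)
member 3 (1-3): L=1.8610, (cx,cy)=(0.9860,-0.1666)
member 4 (2-3): L=4.1117, (cx,cy)=(0.2464,0.9692)
member 5 (2-4): L=1.8050, (cx,cy)=(1.0000,0.0000)
member 6 (3-4): L=4.0629, (cx,cy)=(0.1949,-0.9808)
member 7 (3-5): L=1.7528, (cx,cy)=(0.9967,-0.0810)
member 8 (4-5): L=3.9599, (cx,cy)=(0.2412,0.9705)
member 9 (4-6): L=1.7690, (cx,cy)=(1.0000,0.0000)
member 10 (5-6): L=3.9283, (cx,cy)=(0.2072,-0.9783)
solve A·x = −loads:
  F[0-1] = +2014.7832 N (tension)
  F[0-2] = +2062.2461 N (tension)
  F[1-2] = -1753.4119 N (compression)
  F[1-3] = -1757.2016 N (compression)
  F[2-3] = +1776.9270 N (tension)
  F[2-4] = +1294.8732 N (tension)
  F[3-4] = -1978.9329 N (compression)
  F[3-5] = -912.1127 N (compression)
  F[4-5] = +2000.0040 N (tension)
  F[4-6] = +426.7760 N (tension)
  F[5-6] = -2059.5677 N (compression)
  Rx@0 = -2477.2200 N
  Ry@0 = -1971.5851 N
  Ry@6 = +2014.8651 N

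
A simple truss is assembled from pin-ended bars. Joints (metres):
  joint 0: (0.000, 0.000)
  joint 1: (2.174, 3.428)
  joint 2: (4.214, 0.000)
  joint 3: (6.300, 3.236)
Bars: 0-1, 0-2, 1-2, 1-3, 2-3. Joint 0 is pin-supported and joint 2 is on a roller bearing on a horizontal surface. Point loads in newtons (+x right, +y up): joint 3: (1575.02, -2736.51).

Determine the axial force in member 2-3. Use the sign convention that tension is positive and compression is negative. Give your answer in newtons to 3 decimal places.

N=4 nodes, M=5 members, R=3 reactions → 2N=8, M+R=8
member 0 (0-1): L=4.0592, (cx,cy)=(0.5356,0.8445)
member 1 (0-2): L=4.2140, (cx,cy)=(1.0000,0.0000)
member 2 (1-2): L=3.9891, (cx,cy)=(0.5114,-0.8593)
member 3 (1-3): L=4.1305, (cx,cy)=(0.9989,-0.0465)
member 4 (2-3): L=3.8501, (cx,cy)=(0.5418,0.8405)
solve A·x = −loads:
  F[0-1] = +3036.2643 N (tension)
  F[0-2] = -51.1052 N (compression)
  F[1-2] = -3159.3304 N (compression)
  F[1-3] = +3245.3012 N (tension)
  F[2-3] = -3076.3207 N (compression)
  Rx@0 = -1575.0200 N
  Ry@0 = -2564.1017 N
  Ry@2 = +5300.6117 N

-3076.321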